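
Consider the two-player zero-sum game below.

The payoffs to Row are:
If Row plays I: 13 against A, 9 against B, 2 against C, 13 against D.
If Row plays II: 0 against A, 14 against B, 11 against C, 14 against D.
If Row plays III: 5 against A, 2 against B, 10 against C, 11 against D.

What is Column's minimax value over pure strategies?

11

The worst case (largest entry) in each column is A: 13, B: 14, C: 11, D: 14.
The best (smallest) of these is 11.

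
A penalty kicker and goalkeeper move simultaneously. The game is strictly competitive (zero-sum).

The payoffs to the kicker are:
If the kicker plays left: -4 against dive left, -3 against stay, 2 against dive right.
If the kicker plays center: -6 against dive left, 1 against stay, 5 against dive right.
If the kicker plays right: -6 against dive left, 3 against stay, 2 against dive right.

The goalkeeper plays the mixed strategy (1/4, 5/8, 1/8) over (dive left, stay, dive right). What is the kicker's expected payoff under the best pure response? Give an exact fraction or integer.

left: (-4)·(1/4) + (-3)·(5/8) + (2)·(1/8) = -21/8.
center: (-6)·(1/4) + (1)·(5/8) + (5)·(1/8) = -1/4.
right: (-6)·(1/4) + (3)·(5/8) + (2)·(1/8) = 5/8.
The best pure response is right with expected payoff 5/8.

5/8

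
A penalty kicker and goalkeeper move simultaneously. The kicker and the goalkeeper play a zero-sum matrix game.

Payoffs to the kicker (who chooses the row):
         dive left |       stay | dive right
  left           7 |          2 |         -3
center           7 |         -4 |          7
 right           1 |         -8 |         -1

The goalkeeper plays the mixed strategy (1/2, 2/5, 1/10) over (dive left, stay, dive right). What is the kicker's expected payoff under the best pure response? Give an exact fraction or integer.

left: (7)·(1/2) + (2)·(2/5) + (-3)·(1/10) = 4.
center: (7)·(1/2) + (-4)·(2/5) + (7)·(1/10) = 13/5.
right: (1)·(1/2) + (-8)·(2/5) + (-1)·(1/10) = -14/5.
The best pure response is left with expected payoff 4.

4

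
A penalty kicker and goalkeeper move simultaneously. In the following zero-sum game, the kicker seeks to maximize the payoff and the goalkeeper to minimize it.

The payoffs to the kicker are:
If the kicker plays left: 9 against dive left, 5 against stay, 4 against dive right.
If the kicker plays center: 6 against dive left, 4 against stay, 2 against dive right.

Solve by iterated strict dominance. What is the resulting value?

Column stay is strictly dominated by dive right for the goalkeeper (4<5, 2<4); eliminate stay.
Row center is strictly dominated by row left (9>6, 4>2); eliminate center.
Column dive left is strictly dominated by dive right for the goalkeeper (4<9); eliminate dive left.
Only (left, dive right) remains, with payoff 4.

4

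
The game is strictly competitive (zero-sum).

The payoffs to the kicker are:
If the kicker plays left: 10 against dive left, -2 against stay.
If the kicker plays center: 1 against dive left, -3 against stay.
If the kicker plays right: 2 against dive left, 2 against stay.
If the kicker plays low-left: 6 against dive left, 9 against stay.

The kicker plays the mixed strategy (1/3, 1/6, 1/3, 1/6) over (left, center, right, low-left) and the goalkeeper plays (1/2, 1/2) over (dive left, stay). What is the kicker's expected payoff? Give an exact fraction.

37/12

Against (1/2, 1/2), each row's expected payoff is left: 4; center: -1; right: 2; low-left: 15/2.
Taking the (1/3, 1/6, 1/3, 1/6)-weighted average: (1/3)·(4) + (1/6)·(-1) + (1/3)·(2) + (1/6)·(15/2) = 37/12.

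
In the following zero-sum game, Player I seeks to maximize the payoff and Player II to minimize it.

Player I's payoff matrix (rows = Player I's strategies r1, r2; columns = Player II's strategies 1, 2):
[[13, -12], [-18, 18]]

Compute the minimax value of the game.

Row minima are -12 and -18, so Player I's maximin is -12; column maxima are 13 and 18, so Player II's minimax is 13. These differ, so the equilibrium is in mixed strategies.
Let Player I play r1 with probability p. Player II is indifferent when 13p − 18(1−p) = −12p + 18(1−p), giving p = 36/61.
Let Player II play 1 with probability q. Player I is indifferent when 13q − 12(1−q) = −18q + 18(1−q), giving q = 30/61.
The value is 13·(30/61) + (-12)·(31/61) = 18/61.

18/61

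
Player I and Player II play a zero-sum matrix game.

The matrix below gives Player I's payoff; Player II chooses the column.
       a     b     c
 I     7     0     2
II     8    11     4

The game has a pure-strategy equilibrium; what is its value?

4

Row minima: 0, 4 → Player I's maximin is 4.
Column maxima: 8, 11, 4 → Player II's minimax is 4.
They coincide at (II, c), so the value is 4.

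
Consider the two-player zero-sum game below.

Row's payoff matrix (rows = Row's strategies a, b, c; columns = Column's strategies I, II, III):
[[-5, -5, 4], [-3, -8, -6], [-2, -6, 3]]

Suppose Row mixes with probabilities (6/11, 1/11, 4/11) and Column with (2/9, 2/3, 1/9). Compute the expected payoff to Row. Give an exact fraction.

-424/99

Against (2/9, 2/3, 1/9), each row's expected payoff is a: -4; b: -20/3; c: -37/9.
Taking the (6/11, 1/11, 4/11)-weighted average: (6/11)·(-4) + (1/11)·(-20/3) + (4/11)·(-37/9) = -424/99.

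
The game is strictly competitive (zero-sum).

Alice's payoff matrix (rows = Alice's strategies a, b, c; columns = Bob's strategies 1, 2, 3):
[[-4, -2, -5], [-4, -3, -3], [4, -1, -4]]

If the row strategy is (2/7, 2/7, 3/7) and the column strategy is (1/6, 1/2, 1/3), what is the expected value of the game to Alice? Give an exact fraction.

Against (1/6, 1/2, 1/3), each row's expected payoff is a: -10/3; b: -19/6; c: -7/6.
Taking the (2/7, 2/7, 3/7)-weighted average: (2/7)·(-10/3) + (2/7)·(-19/6) + (3/7)·(-7/6) = -33/14.

-33/14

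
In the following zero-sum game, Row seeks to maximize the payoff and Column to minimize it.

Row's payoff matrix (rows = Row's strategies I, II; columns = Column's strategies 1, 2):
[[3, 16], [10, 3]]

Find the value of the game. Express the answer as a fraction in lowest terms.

151/20

Row minima are 3 and 3, so Row's maximin is 3; column maxima are 10 and 16, so Column's minimax is 10. These differ, so the equilibrium is in mixed strategies.
Let Row play I with probability p. Column is indifferent when 3p + 10(1−p) = 16p + 3(1−p), giving p = 7/20.
Let Column play 1 with probability q. Row is indifferent when 3q + 16(1−q) = 10q + 3(1−q), giving q = 13/20.
The value is 3·(13/20) + (16)·(7/20) = 151/20.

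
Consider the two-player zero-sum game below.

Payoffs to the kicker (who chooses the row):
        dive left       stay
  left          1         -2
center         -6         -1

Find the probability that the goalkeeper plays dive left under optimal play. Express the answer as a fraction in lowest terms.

Row minima are -2 and -6, so the kicker's maximin is -2; column maxima are 1 and -1, so the goalkeeper's minimax is -1. These differ, so the equilibrium is in mixed strategies.
Let the goalkeeper play dive left with probability q. The kicker is indifferent when q − 2(1−q) = −6q − (1−q), giving q = 1/8.

1/8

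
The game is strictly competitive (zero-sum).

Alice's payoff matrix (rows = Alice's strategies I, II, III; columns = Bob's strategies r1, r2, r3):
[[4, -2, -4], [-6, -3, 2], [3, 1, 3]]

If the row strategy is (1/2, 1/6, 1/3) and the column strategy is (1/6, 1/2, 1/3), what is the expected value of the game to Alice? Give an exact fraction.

Against (1/6, 1/2, 1/3), each row's expected payoff is I: -5/3; II: -11/6; III: 2.
Taking the (1/2, 1/6, 1/3)-weighted average: (1/2)·(-5/3) + (1/6)·(-11/6) + (1/3)·(2) = -17/36.

-17/36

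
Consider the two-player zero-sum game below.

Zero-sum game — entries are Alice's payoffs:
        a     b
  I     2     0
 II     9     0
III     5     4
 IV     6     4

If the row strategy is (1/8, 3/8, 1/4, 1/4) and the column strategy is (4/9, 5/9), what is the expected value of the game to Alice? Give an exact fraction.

71/18

Against (4/9, 5/9), each row's expected payoff is I: 8/9; II: 4; III: 40/9; IV: 44/9.
Taking the (1/8, 3/8, 1/4, 1/4)-weighted average: (1/8)·(8/9) + (3/8)·(4) + (1/4)·(40/9) + (1/4)·(44/9) = 71/18.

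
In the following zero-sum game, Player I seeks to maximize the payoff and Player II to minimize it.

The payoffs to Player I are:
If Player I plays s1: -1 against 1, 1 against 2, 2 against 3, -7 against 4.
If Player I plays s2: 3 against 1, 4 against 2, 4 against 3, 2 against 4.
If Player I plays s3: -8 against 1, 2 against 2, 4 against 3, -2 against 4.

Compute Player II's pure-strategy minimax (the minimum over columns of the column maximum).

2

The worst case (largest entry) in each column is 1: 3, 2: 4, 3: 4, 4: 2.
The best (smallest) of these is 2.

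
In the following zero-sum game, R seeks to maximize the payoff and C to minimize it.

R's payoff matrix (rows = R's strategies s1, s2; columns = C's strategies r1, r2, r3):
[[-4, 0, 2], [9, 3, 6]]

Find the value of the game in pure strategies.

Row minima: -4, 3 → R's maximin is 3.
Column maxima: 9, 3, 6 → C's minimax is 3.
They coincide at (s2, r2), so the value is 3.

3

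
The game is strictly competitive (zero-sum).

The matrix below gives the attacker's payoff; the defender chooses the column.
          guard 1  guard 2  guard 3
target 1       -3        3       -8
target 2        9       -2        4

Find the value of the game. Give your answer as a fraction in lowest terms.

-4/17

Column guard 1 is strictly dominated by guard 3 for the defender (it gives the attacker more in every row).
The remaining 2×2 game on (target 1, target 2) × (guard 2, guard 3) has no saddle point. Let the attacker play target 1 with probability p; indifference gives 3p − 2(1−p) = −8p + 4(1−p), so p = 6/17.
Similarly the defender's optimal q on guard 2 is 12/17, and the value is 3·(12/17) + (-8)·(5/17) = -4/17.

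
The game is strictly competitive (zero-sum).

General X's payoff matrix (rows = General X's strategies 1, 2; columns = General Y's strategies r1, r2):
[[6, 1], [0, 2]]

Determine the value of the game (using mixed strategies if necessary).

12/7

Row minima are 1 and 0, so General X's maximin is 1; column maxima are 6 and 2, so General Y's minimax is 2. These differ, so the equilibrium is in mixed strategies.
Let General X play 1 with probability p. General Y is indifferent when 6p = p + 2(1−p), giving p = 2/7.
Let General Y play r1 with probability q. General X is indifferent when 6q + (1−q) = 2(1−q), giving q = 1/7.
The value is 6·(1/7) + (1)·(6/7) = 12/7.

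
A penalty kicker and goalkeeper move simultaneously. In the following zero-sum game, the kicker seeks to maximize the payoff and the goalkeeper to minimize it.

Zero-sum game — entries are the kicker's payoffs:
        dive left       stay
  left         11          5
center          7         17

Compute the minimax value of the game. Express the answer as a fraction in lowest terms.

19/2

Row minima are 5 and 7, so the kicker's maximin is 7; column maxima are 11 and 17, so the goalkeeper's minimax is 11. These differ, so the equilibrium is in mixed strategies.
Let the kicker play left with probability p. The goalkeeper is indifferent when 11p + 7(1−p) = 5p + 17(1−p), giving p = 5/8.
Let the goalkeeper play dive left with probability q. The kicker is indifferent when 11q + 5(1−q) = 7q + 17(1−q), giving q = 3/4.
The value is 11·(3/4) + (5)·(1/4) = 19/2.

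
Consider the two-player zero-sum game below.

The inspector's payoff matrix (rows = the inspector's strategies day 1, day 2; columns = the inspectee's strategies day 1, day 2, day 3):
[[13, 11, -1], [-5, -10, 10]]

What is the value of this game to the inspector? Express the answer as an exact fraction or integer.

25/8

Column day 1 is strictly dominated by day 2 for the inspectee (it gives the inspector more in every row).
The remaining 2×2 game on (day 1, day 2) × (day 2, day 3) has no saddle point. Let the inspector play day 1 with probability p; indifference gives 11p − 10(1−p) = −p + 10(1−p), so p = 5/8.
Similarly the inspectee's optimal q on day 2 is 11/32, and the value is 11·(11/32) + (-1)·(21/32) = 25/8.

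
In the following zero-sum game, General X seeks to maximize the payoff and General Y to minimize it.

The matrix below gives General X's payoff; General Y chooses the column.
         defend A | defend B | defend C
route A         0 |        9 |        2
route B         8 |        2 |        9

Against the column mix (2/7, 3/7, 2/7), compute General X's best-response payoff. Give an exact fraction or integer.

40/7

route A: (0)·(2/7) + (9)·(3/7) + (2)·(2/7) = 31/7.
route B: (8)·(2/7) + (2)·(3/7) + (9)·(2/7) = 40/7.
The best pure response is route B with expected payoff 40/7.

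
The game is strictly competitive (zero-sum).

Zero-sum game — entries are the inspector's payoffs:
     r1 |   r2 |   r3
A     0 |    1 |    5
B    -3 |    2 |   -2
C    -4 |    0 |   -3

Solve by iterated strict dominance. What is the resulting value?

0

Row C is strictly dominated by row A (0>-4, 1>0, 5>-3); eliminate C.
Column r2 is strictly dominated by r1 for the inspectee (0<1, -3<2); eliminate r2.
Row B is strictly dominated by row A (0>-3, 5>-2); eliminate B.
Column r3 is strictly dominated by r1 for the inspectee (0<5); eliminate r3.
Only (A, r1) remains, with payoff 0.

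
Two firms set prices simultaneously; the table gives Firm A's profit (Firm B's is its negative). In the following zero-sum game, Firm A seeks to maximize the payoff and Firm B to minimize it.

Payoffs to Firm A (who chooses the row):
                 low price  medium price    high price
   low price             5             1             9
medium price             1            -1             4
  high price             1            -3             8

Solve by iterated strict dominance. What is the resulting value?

1

Row medium price is strictly dominated by row low price (5>1, 1>-1, 9>4); eliminate medium price.
Column high price is strictly dominated by low price for Firm B (5<9, 1<8); eliminate high price.
Column low price is strictly dominated by medium price for Firm B (1<5, -3<1); eliminate low price.
Row high price is strictly dominated by row low price (1>-3); eliminate high price.
Only (low price, medium price) remains, with payoff 1.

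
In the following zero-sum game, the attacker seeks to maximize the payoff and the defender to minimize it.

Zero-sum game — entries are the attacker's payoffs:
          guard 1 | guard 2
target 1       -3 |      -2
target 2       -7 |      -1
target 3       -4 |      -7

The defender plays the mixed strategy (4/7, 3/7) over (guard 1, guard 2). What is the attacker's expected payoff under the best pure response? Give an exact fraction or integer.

-18/7

target 1: (-3)·(4/7) + (-2)·(3/7) = -18/7.
target 2: (-7)·(4/7) + (-1)·(3/7) = -31/7.
target 3: (-4)·(4/7) + (-7)·(3/7) = -37/7.
The best pure response is target 1 with expected payoff -18/7.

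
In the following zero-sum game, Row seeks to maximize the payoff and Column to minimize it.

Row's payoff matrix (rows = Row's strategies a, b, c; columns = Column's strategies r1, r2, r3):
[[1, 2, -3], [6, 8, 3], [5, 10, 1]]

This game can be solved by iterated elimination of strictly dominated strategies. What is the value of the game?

Column r1 is strictly dominated by r3 for Column (-3<1, 3<6, 1<5); eliminate r1.
Row a is strictly dominated by row b (8>2, 3>-3); eliminate a.
Column r2 is strictly dominated by r3 for Column (3<8, 1<10); eliminate r2.
Row c is strictly dominated by row b (3>1); eliminate c.
Only (b, r3) remains, with payoff 3.

3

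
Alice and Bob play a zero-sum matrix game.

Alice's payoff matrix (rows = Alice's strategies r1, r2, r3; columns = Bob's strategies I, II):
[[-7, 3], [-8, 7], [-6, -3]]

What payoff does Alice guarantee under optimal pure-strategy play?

-6

Row minima: -7, -8, -6 → Alice's maximin is -6.
Column maxima: -6, 7 → Bob's minimax is -6.
They coincide at (r3, I), so the value is -6.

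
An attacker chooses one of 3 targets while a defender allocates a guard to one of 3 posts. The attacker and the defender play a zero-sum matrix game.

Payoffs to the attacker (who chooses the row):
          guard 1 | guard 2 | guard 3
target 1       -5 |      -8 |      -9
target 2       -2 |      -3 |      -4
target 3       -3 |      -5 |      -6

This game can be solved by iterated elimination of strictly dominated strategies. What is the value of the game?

Column guard 1 is strictly dominated by guard 2 for the defender (-8<-5, -3<-2, -5<-3); eliminate guard 1.
Column guard 2 is strictly dominated by guard 3 for the defender (-9<-8, -4<-3, -6<-5); eliminate guard 2.
Row target 1 is strictly dominated by row target 2 (-4>-9); eliminate target 1.
Row target 3 is strictly dominated by row target 2 (-4>-6); eliminate target 3.
Only (target 2, guard 3) remains, with payoff -4.

-4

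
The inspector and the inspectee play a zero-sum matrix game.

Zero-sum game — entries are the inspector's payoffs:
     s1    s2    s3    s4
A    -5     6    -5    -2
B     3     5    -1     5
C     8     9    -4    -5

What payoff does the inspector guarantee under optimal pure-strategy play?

Row minima: -5, -1, -5 → the inspector's maximin is -1.
Column maxima: 8, 9, -1, 5 → the inspectee's minimax is -1.
They coincide at (B, s3), so the value is -1.

-1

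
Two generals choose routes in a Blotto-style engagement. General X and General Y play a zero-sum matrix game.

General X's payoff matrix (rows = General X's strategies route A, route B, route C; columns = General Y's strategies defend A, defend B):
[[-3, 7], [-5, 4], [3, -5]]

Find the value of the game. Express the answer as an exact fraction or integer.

Row route B is strictly dominated by row route A, so General X never plays it.
The remaining 2×2 game on (route A, route C) × (defend A, defend B) has no saddle point. Let General X play route A with probability p; indifference gives −3p + 3(1−p) = 7p − 5(1−p), so p = 4/9.
Similarly General Y's optimal q on defend A is 2/3, and the value is -3·(2/3) + (7)·(1/3) = 1/3.

1/3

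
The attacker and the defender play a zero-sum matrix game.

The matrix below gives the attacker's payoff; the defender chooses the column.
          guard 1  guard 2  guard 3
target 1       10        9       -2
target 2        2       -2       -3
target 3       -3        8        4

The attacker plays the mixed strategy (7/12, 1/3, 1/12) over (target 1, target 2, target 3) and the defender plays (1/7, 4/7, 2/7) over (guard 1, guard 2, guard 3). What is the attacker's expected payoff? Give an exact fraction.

283/84

Against (1/7, 4/7, 2/7), each row's expected payoff is target 1: 6; target 2: -12/7; target 3: 37/7.
Taking the (7/12, 1/3, 1/12)-weighted average: (7/12)·(6) + (1/3)·(-12/7) + (1/12)·(37/7) = 283/84.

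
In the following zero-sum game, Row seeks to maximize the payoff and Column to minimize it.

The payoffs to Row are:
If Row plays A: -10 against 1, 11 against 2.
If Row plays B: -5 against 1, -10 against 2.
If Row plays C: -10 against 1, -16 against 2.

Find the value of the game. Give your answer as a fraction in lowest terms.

-155/26

Row C is strictly dominated by row B, so Row never plays it.
The remaining 2×2 game on (A, B) × (1, 2) has no saddle point. Let Row play A with probability p; indifference gives −10p − 5(1−p) = 11p − 10(1−p), so p = 5/26.
Similarly Column's optimal q on 1 is 21/26, and the value is -10·(21/26) + (11)·(5/26) = -155/26.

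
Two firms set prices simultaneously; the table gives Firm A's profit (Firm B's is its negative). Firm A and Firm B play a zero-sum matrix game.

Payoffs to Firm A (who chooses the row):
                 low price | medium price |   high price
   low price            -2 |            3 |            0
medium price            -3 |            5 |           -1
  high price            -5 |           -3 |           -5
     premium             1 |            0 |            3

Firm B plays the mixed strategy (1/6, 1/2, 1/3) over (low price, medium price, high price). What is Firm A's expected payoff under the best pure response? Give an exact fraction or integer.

5/3

low price: (-2)·(1/6) + (3)·(1/2) + (0)·(1/3) = 7/6.
medium price: (-3)·(1/6) + (5)·(1/2) + (-1)·(1/3) = 5/3.
high price: (-5)·(1/6) + (-3)·(1/2) + (-5)·(1/3) = -4.
premium: (1)·(1/6) + (0)·(1/2) + (3)·(1/3) = 7/6.
The best pure response is medium price with expected payoff 5/3.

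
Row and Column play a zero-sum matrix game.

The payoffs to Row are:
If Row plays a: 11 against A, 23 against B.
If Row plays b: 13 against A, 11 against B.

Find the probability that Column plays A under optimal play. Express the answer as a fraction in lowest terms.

6/7

Row minima are 11 and 11, so Row's maximin is 11; column maxima are 13 and 23, so Column's minimax is 13. These differ, so the equilibrium is in mixed strategies.
Let Column play A with probability q. Row is indifferent when 11q + 23(1−q) = 13q + 11(1−q), giving q = 6/7.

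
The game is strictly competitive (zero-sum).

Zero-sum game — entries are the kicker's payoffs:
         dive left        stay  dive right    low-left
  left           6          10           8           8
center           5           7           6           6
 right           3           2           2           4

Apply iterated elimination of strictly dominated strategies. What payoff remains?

Row right is strictly dominated by row left (6>3, 10>2, 8>2, 8>4); eliminate right.
Row center is strictly dominated by row left (6>5, 10>7, 8>6, 8>6); eliminate center.
Column dive right is strictly dominated by dive left for the goalkeeper (6<8); eliminate dive right.
Column low-left is strictly dominated by dive left for the goalkeeper (6<8); eliminate low-left.
Column stay is strictly dominated by dive left for the goalkeeper (6<10); eliminate stay.
Only (left, dive left) remains, with payoff 6.

6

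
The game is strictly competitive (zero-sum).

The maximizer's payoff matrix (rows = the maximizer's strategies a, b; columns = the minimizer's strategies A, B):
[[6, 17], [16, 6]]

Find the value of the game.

Row minima are 6 and 6, so the maximizer's maximin is 6; column maxima are 16 and 17, so the minimizer's minimax is 16. These differ, so the equilibrium is in mixed strategies.
Let the maximizer play a with probability p. The minimizer is indifferent when 6p + 16(1−p) = 17p + 6(1−p), giving p = 10/21.
Let the minimizer play A with probability q. The maximizer is indifferent when 6q + 17(1−q) = 16q + 6(1−q), giving q = 11/21.
The value is 6·(11/21) + (17)·(10/21) = 236/21.

236/21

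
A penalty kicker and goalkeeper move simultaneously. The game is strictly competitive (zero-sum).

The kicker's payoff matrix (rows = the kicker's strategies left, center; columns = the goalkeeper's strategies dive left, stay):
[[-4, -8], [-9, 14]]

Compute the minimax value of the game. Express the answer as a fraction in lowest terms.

-128/27

Row minima are -8 and -9, so the kicker's maximin is -8; column maxima are -4 and 14, so the goalkeeper's minimax is -4. These differ, so the equilibrium is in mixed strategies.
Let the kicker play left with probability p. The goalkeeper is indifferent when −4p − 9(1−p) = −8p + 14(1−p), giving p = 23/27.
Let the goalkeeper play dive left with probability q. The kicker is indifferent when −4q − 8(1−q) = −9q + 14(1−q), giving q = 22/27.
The value is -4·(22/27) + (-8)·(5/27) = -128/27.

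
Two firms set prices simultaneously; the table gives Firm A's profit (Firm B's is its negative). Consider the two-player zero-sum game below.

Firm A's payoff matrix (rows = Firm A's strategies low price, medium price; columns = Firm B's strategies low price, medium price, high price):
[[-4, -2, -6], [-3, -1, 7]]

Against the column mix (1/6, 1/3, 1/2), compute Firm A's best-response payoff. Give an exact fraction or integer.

low price: (-4)·(1/6) + (-2)·(1/3) + (-6)·(1/2) = -13/3.
medium price: (-3)·(1/6) + (-1)·(1/3) + (7)·(1/2) = 8/3.
The best pure response is medium price with expected payoff 8/3.

8/3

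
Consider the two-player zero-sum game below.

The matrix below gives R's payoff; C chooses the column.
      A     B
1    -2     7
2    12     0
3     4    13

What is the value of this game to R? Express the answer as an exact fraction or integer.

52/7

Row 1 is strictly dominated by row 3, so R never plays it.
The remaining 2×2 game on (2, 3) × (A, B) has no saddle point. Let R play 2 with probability p; indifference gives 12p + 4(1−p) = 13(1−p), so p = 3/7.
Similarly C's optimal q on A is 13/21, and the value is 12·(13/21) + (0)·(8/21) = 52/7.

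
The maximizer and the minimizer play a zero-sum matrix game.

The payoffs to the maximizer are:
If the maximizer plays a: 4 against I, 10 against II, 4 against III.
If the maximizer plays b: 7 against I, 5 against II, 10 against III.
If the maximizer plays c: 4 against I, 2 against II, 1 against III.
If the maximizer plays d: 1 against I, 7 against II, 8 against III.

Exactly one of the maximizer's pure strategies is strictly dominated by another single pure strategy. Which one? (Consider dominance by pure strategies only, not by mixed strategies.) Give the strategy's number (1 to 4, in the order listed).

3

Compare c with b: 7 > 4, 5 > 2, 10 > 1.
So b strictly dominates c for the maximizer; c is strictly dominated.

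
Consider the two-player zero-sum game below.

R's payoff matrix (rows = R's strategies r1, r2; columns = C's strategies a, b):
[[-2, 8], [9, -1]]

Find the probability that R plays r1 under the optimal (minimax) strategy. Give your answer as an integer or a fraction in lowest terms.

Row minima are -2 and -1, so R's maximin is -1; column maxima are 9 and 8, so C's minimax is 8. These differ, so the equilibrium is in mixed strategies.
Let R play r1 with probability p. C is indifferent when −2p + 9(1−p) = 8p − (1−p), giving p = 1/2.

1/2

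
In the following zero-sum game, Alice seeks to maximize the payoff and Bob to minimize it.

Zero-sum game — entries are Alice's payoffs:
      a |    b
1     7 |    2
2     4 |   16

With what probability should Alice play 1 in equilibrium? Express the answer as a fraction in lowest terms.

Row minima are 2 and 4, so Alice's maximin is 4; column maxima are 7 and 16, so Bob's minimax is 7. These differ, so the equilibrium is in mixed strategies.
Let Alice play 1 with probability p. Bob is indifferent when 7p + 4(1−p) = 2p + 16(1−p), giving p = 12/17.

12/17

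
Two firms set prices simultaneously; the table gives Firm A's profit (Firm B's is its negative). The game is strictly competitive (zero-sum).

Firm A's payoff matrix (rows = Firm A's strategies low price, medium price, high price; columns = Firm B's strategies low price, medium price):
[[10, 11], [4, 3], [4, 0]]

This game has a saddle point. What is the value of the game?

Row minima: 10, 3, 0 → Firm A's maximin is 10.
Column maxima: 10, 11 → Firm B's minimax is 10.
They coincide at (low price, low price), so the value is 10.

10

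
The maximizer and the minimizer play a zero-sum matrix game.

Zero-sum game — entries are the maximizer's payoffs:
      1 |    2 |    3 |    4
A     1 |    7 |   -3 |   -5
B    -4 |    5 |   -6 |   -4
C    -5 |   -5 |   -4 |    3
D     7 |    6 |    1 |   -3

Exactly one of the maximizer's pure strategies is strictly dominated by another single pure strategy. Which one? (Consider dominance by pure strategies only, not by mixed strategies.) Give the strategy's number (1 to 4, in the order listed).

Compare B with D: 7 > -4, 6 > 5, 1 > -6, -3 > -4.
So D strictly dominates B for the maximizer; B is strictly dominated.

2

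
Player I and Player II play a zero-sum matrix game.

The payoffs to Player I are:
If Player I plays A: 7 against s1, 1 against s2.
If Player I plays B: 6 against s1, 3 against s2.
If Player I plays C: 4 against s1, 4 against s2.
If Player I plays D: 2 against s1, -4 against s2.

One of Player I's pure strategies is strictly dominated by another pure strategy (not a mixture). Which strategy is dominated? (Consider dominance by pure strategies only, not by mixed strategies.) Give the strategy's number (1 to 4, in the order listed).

Compare D with A: 7 > 2, 1 > -4.
So A strictly dominates D for Player I; D is strictly dominated.

4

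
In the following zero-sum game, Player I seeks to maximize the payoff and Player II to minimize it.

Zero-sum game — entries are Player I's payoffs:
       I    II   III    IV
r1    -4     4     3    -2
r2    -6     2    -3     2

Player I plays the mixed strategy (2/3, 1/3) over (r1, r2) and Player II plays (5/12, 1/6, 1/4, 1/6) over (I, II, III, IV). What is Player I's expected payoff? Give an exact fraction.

-5/4

Against (5/12, 1/6, 1/4, 1/6), each row's expected payoff is r1: -7/12; r2: -31/12.
Taking the (2/3, 1/3)-weighted average: (2/3)·(-7/12) + (1/3)·(-31/12) = -5/4.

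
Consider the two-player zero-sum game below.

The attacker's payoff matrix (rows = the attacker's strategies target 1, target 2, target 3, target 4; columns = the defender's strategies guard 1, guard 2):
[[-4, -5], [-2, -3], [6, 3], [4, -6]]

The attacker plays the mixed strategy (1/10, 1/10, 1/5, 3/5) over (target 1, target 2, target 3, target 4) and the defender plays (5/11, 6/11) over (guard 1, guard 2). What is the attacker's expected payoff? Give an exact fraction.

Against (5/11, 6/11), each row's expected payoff is target 1: -50/11; target 2: -28/11; target 3: 48/11; target 4: -16/11.
Taking the (1/10, 1/10, 1/5, 3/5)-weighted average: (1/10)·(-50/11) + (1/10)·(-28/11) + (1/5)·(48/11) + (3/5)·(-16/11) = -39/55.

-39/55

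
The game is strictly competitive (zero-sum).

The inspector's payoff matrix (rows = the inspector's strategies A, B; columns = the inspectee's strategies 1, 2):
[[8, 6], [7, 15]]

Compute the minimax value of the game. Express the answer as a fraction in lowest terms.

39/5

Row minima are 6 and 7, so the inspector's maximin is 7; column maxima are 8 and 15, so the inspectee's minimax is 8. These differ, so the equilibrium is in mixed strategies.
Let the inspector play A with probability p. The inspectee is indifferent when 8p + 7(1−p) = 6p + 15(1−p), giving p = 4/5.
Let the inspectee play 1 with probability q. The inspector is indifferent when 8q + 6(1−q) = 7q + 15(1−q), giving q = 9/10.
The value is 8·(9/10) + (6)·(1/10) = 39/5.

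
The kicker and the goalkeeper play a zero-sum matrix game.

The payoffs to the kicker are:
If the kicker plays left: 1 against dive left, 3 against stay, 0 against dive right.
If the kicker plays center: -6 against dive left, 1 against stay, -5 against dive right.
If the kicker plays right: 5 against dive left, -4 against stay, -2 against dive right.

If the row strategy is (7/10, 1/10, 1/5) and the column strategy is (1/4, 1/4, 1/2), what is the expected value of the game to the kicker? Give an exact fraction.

7/40

Against (1/4, 1/4, 1/2), each row's expected payoff is left: 1; center: -15/4; right: -3/4.
Taking the (7/10, 1/10, 1/5)-weighted average: (7/10)·(1) + (1/10)·(-15/4) + (1/5)·(-3/4) = 7/40.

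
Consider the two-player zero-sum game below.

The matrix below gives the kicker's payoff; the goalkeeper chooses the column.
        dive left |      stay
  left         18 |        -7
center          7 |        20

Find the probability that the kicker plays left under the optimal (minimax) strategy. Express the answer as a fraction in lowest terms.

Row minima are -7 and 7, so the kicker's maximin is 7; column maxima are 18 and 20, so the goalkeeper's minimax is 18. These differ, so the equilibrium is in mixed strategies.
Let the kicker play left with probability p. The goalkeeper is indifferent when 18p + 7(1−p) = −7p + 20(1−p), giving p = 13/38.

13/38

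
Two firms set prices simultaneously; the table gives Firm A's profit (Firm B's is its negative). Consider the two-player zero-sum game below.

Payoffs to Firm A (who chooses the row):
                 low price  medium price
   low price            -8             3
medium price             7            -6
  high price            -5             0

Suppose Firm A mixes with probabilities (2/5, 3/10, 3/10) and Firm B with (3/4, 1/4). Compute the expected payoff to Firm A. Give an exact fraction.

-21/10

Against (3/4, 1/4), each row's expected payoff is low price: -21/4; medium price: 15/4; high price: -15/4.
Taking the (2/5, 3/10, 3/10)-weighted average: (2/5)·(-21/4) + (3/10)·(15/4) + (3/10)·(-15/4) = -21/10.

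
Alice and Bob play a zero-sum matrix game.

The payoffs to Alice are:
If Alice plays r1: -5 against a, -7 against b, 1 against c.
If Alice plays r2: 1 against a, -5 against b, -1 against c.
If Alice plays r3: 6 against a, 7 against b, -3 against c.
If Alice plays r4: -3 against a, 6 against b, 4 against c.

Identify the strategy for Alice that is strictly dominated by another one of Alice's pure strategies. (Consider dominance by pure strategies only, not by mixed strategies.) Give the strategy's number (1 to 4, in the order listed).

1

Compare r1 with r4: -3 > -5, 6 > -7, 4 > 1.
So r4 strictly dominates r1 for Alice; r1 is strictly dominated.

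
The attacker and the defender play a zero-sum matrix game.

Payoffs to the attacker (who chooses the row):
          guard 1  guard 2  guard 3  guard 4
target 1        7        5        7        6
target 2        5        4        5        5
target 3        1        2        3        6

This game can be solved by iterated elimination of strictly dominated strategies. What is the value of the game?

Row target 2 is strictly dominated by row target 1 (7>5, 5>4, 7>5, 6>5); eliminate target 2.
Column guard 3 is strictly dominated by guard 2 for the defender (5<7, 2<3); eliminate guard 3.
Column guard 4 is strictly dominated by guard 2 for the defender (5<6, 2<6); eliminate guard 4.
Row target 3 is strictly dominated by row target 1 (7>1, 5>2); eliminate target 3.
Column guard 1 is strictly dominated by guard 2 for the defender (5<7); eliminate guard 1.
Only (target 1, guard 2) remains, with payoff 5.

5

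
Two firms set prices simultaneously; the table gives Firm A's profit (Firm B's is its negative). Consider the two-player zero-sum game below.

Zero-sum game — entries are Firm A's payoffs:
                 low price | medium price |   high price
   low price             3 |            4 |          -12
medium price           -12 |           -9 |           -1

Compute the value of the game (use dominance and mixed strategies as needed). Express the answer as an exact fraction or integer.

Column medium price is strictly dominated by low price for Firm B (it gives Firm A more in every row).
The remaining 2×2 game on (low price, medium price) × (low price, high price) has no saddle point. Let Firm A play low price with probability p; indifference gives 3p − 12(1−p) = −12p − (1−p), so p = 11/26.
Similarly Firm B's optimal q on low price is 11/26, and the value is 3·(11/26) + (-12)·(15/26) = -147/26.

-147/26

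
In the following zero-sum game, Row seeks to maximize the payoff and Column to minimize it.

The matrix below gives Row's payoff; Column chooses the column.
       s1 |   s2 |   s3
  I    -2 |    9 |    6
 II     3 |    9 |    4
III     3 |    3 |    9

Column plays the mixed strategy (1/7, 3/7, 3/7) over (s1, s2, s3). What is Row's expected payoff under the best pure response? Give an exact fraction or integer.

43/7

I: (-2)·(1/7) + (9)·(3/7) + (6)·(3/7) = 43/7.
II: (3)·(1/7) + (9)·(3/7) + (4)·(3/7) = 6.
III: (3)·(1/7) + (3)·(3/7) + (9)·(3/7) = 39/7.
The best pure response is I with expected payoff 43/7.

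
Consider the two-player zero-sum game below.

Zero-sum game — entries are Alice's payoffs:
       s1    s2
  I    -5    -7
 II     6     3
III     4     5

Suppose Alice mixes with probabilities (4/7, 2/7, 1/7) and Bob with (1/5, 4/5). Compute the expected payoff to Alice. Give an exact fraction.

-72/35

Against (1/5, 4/5), each row's expected payoff is I: -33/5; II: 18/5; III: 24/5.
Taking the (4/7, 2/7, 1/7)-weighted average: (4/7)·(-33/5) + (2/7)·(18/5) + (1/7)·(24/5) = -72/35.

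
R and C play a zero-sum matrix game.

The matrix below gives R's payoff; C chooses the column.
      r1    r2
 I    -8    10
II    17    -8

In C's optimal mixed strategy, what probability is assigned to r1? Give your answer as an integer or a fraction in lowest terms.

18/43

Row minima are -8 and -8, so R's maximin is -8; column maxima are 17 and 10, so C's minimax is 10. These differ, so the equilibrium is in mixed strategies.
Let C play r1 with probability q. R is indifferent when −8q + 10(1−q) = 17q − 8(1−q), giving q = 18/43.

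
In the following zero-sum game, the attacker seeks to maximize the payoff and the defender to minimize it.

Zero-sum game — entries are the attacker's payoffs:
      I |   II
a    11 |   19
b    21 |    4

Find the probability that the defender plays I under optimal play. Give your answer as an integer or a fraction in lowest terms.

Row minima are 11 and 4, so the attacker's maximin is 11; column maxima are 21 and 19, so the defender's minimax is 19. These differ, so the equilibrium is in mixed strategies.
Let the defender play I with probability q. The attacker is indifferent when 11q + 19(1−q) = 21q + 4(1−q), giving q = 3/5.

3/5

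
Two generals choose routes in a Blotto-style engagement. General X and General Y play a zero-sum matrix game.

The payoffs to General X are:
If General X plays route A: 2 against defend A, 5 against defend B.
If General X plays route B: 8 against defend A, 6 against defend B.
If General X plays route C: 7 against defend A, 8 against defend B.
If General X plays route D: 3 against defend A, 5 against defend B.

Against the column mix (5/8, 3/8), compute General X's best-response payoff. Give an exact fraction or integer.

59/8

route A: (2)·(5/8) + (5)·(3/8) = 25/8.
route B: (8)·(5/8) + (6)·(3/8) = 29/4.
route C: (7)·(5/8) + (8)·(3/8) = 59/8.
route D: (3)·(5/8) + (5)·(3/8) = 15/4.
The best pure response is route C with expected payoff 59/8.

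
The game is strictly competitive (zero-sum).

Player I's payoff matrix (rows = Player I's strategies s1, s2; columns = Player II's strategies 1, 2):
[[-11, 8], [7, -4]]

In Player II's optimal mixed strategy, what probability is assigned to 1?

Row minima are -11 and -4, so Player I's maximin is -4; column maxima are 7 and 8, so Player II's minimax is 7. These differ, so the equilibrium is in mixed strategies.
Let Player II play 1 with probability q. Player I is indifferent when −11q + 8(1−q) = 7q − 4(1−q), giving q = 2/5.

2/5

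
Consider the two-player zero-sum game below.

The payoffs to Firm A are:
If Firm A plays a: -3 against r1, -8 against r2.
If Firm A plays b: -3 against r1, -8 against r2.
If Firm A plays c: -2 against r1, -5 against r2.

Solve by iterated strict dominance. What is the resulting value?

Row a is strictly dominated by row c (-2>-3, -5>-8); eliminate a.
Row b is strictly dominated by row c (-2>-3, -5>-8); eliminate b.
Column r1 is strictly dominated by r2 for Firm B (-5<-2); eliminate r1.
Only (c, r2) remains, with payoff -5.

-5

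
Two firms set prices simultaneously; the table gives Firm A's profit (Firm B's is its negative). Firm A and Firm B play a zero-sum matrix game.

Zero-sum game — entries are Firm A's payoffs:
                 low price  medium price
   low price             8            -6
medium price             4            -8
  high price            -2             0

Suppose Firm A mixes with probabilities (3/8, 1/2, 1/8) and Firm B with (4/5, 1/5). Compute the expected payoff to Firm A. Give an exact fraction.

Against (4/5, 1/5), each row's expected payoff is low price: 26/5; medium price: 8/5; high price: -8/5.
Taking the (3/8, 1/2, 1/8)-weighted average: (3/8)·(26/5) + (1/2)·(8/5) + (1/8)·(-8/5) = 51/20.

51/20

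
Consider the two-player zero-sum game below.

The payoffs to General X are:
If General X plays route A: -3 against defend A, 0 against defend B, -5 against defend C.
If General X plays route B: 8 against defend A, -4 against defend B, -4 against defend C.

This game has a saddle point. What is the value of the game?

Row minima: -5, -4 → General X's maximin is -4.
Column maxima: 8, 0, -4 → General Y's minimax is -4.
They coincide at (route B, defend C), so the value is -4.

-4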